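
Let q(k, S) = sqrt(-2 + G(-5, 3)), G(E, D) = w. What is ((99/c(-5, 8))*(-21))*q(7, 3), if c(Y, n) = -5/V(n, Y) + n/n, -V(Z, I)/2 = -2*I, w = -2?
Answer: -16632*I/5 ≈ -3326.4*I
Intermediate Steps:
V(Z, I) = 4*I (V(Z, I) = -(-4)*I = 4*I)
G(E, D) = -2
c(Y, n) = 1 - 5/(4*Y) (c(Y, n) = -5*1/(4*Y) + n/n = -5/(4*Y) + 1 = 1 - 5/(4*Y))
q(k, S) = 2*I (q(k, S) = sqrt(-2 - 2) = sqrt(-4) = 2*I)
((99/c(-5, 8))*(-21))*q(7, 3) = ((99/(((-5/4 - 5)/(-5))))*(-21))*(2*I) = ((99/((-1/5*(-25/4))))*(-21))*(2*I) = ((99/(5/4))*(-21))*(2*I) = ((99*(4/5))*(-21))*(2*I) = ((396/5)*(-21))*(2*I) = -16632*I/5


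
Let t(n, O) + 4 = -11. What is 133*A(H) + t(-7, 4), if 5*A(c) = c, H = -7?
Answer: -1006/5 ≈ -201.20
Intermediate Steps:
A(c) = c/5
t(n, O) = -15 (t(n, O) = -4 - 11 = -15)
133*A(H) + t(-7, 4) = 133*((⅕)*(-7)) - 15 = 133*(-7/5) - 15 = -931/5 - 15 = -1006/5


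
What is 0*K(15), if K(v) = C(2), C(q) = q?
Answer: 0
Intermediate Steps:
K(v) = 2
0*K(15) = 0*2 = 0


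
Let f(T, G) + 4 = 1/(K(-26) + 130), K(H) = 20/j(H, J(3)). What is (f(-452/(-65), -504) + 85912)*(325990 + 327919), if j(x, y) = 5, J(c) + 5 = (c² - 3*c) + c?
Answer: 7527586579757/134 ≈ 5.6176e+10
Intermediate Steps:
J(c) = -5 + c² - 2*c (J(c) = -5 + ((c² - 3*c) + c) = -5 + (c² - 2*c) = -5 + c² - 2*c)
K(H) = 4 (K(H) = 20/5 = 20*(⅕) = 4)
f(T, G) = -535/134 (f(T, G) = -4 + 1/(4 + 130) = -4 + 1/134 = -535/134)
(f(-452/(-65), -504) + 85912)*(325990 + 327919) = (-535/134 + 85912)*(325990 + 327919) = (11511673/134)*653909 = 7527586579757/134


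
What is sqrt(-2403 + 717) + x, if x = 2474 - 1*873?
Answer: 1601 + I*sqrt(1686) ≈ 1601.0 + 41.061*I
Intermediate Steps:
x = 1601 (x = 2474 - 873 = 1601)
sqrt(-2403 + 717) + x = sqrt(-2403 + 717) + 1601 = sqrt(-1686) + 1601 = I*sqrt(1686) + 1601 = 1601 + I*sqrt(1686)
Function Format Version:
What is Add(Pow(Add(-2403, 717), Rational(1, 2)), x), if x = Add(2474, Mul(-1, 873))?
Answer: Add(1601, Mul(I, Pow(1686, Rational(1, 2)))) ≈ Add(1601.0, Mul(41.061, I))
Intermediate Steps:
x = 1601 (x = Add(2474, -873) = 1601)
Add(Pow(Add(-2403, 717), Rational(1, 2)), x) = Add(Pow(Add(-2403, 717), Rational(1, 2)), 1601) = Add(Pow(-1686, Rational(1, 2)), 1601) = Add(Mul(I, Pow(1686, Rational(1, 2))), 1601) = Add(1601, Mul(I, Pow(1686, Rational(1, 2))))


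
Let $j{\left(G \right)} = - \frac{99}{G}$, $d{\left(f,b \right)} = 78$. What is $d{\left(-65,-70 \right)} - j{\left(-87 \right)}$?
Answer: $\frac{2229}{29} \approx 76.862$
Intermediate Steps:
$d{\left(-65,-70 \right)} - j{\left(-87 \right)} = 78 - - \frac{99}{-87} = 78 - \left(-99\right) \left(- \frac{1}{87}\right) = 78 - \frac{33}{29} = \frac{2229}{29}$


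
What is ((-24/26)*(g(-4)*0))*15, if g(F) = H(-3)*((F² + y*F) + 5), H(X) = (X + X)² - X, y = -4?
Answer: 0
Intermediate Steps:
H(X) = -X + 4*X² (H(X) = (2*X)² - X = 4*X² - X = -X + 4*X²)
g(F) = 195 - 156*F + 39*F² (g(F) = (-3*(-1 + 4*(-3)))*((F² - 4*F) + 5) = (-3*(-1 - 12))*(5 + F² - 4*F) = (-3*(-13))*(5 + F² - 4*F) = 39*(5 + F² - 4*F) = 195 - 156*F + 39*F²)
((-24/26)*(g(-4)*0))*15 = ((-24/26)*((195 - 156*(-4) + 39*(-4)²)*0))*15 = ((-24*1/26)*((195 + 624 + 39*16)*0))*15 = -12*(195 + 624 + 624)*0/13*15 = -1332*0*15 = -12/13*0*15 = 0*15 = 0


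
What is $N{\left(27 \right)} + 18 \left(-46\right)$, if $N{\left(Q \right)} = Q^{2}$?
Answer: $-99$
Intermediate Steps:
$N{\left(27 \right)} + 18 \left(-46\right) = 27^{2} + 18 \left(-46\right) = 729 - 828 = -99$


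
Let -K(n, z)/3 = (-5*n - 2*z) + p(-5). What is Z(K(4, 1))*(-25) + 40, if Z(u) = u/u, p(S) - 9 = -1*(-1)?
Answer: 15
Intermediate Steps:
p(S) = 10 (p(S) = 9 - 1*(-1) = 9 + 1 = 10)
K(n, z) = -30 + 6*z + 15*n (K(n, z) = -3*((-5*n - 2*z) + 10) = -3*(10 - 5*n - 2*z) = -30 + 6*z + 15*n)
Z(u) = 1
Z(K(4, 1))*(-25) + 40 = 1*(-25) + 40 = -25 + 40 = 15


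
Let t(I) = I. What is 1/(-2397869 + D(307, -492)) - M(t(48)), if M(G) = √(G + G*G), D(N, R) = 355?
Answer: -1/2397514 - 28*√3 ≈ -48.497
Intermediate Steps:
M(G) = √(G + G²)
1/(-2397869 + D(307, -492)) - M(t(48)) = 1/(-2397869 + 355) - √(48*(1 + 48)) = 1/(-2397514) - √(48*49) = -1/2397514 - √2352 = -1/2397514 - 28*√3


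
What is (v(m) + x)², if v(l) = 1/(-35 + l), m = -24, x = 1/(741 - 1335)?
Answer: 426409/1228222116 ≈ 0.00034718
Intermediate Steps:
x = -1/594 (x = 1/(-594) = -1/594 ≈ -0.0016835)
(v(m) + x)² = (1/(-35 - 24) - 1/594)² = (1/(-59) - 1/594)² = (-1/59 - 1/594)² = (-653/35046)² = 426409/1228222116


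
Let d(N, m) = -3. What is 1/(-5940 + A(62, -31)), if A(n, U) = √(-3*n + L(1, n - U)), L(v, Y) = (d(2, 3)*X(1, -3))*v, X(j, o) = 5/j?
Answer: -1980/11761267 - I*√201/35283801 ≈ -0.00016835 - 4.0181e-7*I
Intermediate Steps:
L(v, Y) = -15*v (L(v, Y) = (-15/1)*v = (-15)*v = (-3*5)*v = -15*v)
A(n, U) = √(-15 - 3*n) (A(n, U) = √(-3*n - 15*1) = √(-3*n - 15) = √(-15 - 3*n))
1/(-5940 + A(62, -31)) = 1/(-5940 + √(-15 - 3*62)) = 1/(-5940 + √(-15 - 186)) = 1/(-5940 + √(-201)) = 1/(-5940 + I*√201)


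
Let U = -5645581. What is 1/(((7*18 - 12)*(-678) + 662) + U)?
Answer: -1/5722211 ≈ -1.7476e-7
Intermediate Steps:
1/(((7*18 - 12)*(-678) + 662) + U) = 1/(((7*18 - 12)*(-678) + 662) - 5645581) = 1/(((126 - 12)*(-678) + 662) - 5645581) = 1/((114*(-678) + 662) - 5645581) = 1/((-77292 + 662) - 5645581) = 1/(-76630 - 5645581) = 1/(-5722211) = -1/5722211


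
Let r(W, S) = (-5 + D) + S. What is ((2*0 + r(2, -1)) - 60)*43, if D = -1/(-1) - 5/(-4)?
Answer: -10965/4 ≈ -2741.3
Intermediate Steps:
D = 9/4 (D = -1*(-1) - 5*(-¼) = 1 + 5/4 = 9/4 ≈ 2.2500)
r(W, S) = -11/4 + S (r(W, S) = (-5 + 9/4) + S = -11/4 + S)
((2*0 + r(2, -1)) - 60)*43 = ((2*0 + (-11/4 - 1)) - 60)*43 = ((0 - 15/4) - 60)*43 = (-15/4 - 60)*43 = -255/4*43 = -10965/4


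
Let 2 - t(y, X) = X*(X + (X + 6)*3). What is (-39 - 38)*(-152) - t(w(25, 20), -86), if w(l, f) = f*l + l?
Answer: 39738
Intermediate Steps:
w(l, f) = l + f*l
t(y, X) = 2 - X*(18 + 4*X) (t(y, X) = 2 - X*(X + (X + 6)*3) = 2 - X*(X + (6 + X)*3) = 2 - X*(X + (18 + 3*X)) = 2 - X*(18 + 4*X))
(-39 - 38)*(-152) - t(w(25, 20), -86) = (-39 - 38)*(-152) - (2 - 18*(-86) - 4*(-86)²) = -77*(-152) - (2 + 1548 - 4*7396) = 11704 - (2 + 1548 - 29584) = 11704 - 1*(-28034) = 11704 + 28034 = 39738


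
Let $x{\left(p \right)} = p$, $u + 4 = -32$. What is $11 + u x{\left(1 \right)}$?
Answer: $-25$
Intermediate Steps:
$u = -36$ ($u = -4 - 32 = -36$)
$11 + u x{\left(1 \right)} = 11 - 36 = -25$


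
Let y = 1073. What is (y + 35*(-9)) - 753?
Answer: 5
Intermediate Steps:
(y + 35*(-9)) - 753 = (1073 + 35*(-9)) - 753 = (1073 - 315) - 753 = 758 - 753 = 5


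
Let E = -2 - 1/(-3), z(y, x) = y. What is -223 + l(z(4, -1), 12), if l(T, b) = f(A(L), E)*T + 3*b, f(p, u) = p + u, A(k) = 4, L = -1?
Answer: -533/3 ≈ -177.67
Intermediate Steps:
E = -5/3 (E = -2 - 1*(-⅓) = -2 + ⅓ = -5/3 ≈ -1.6667)
l(T, b) = 3*b + 7*T/3 (l(T, b) = (4 - 5/3)*T + 3*b = 7*T/3 + 3*b = 3*b + 7*T/3)
-223 + l(z(4, -1), 12) = -223 + (3*12 + (7/3)*4) = -223 + (36 + 28/3) = -223 + 136/3 = -533/3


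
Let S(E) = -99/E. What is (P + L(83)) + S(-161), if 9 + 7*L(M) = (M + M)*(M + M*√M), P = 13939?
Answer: 2560965/161 + 13778*√83/7 ≈ 33839.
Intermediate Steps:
L(M) = -9/7 + 2*M*(M + M^(3/2))/7 (L(M) = -9/7 + ((M + M)*(M + M*√M))/7 = -9/7 + ((2*M)*(M + M^(3/2)))/7 = -9/7 + (2*M*(M + M^(3/2)))/7 = -9/7 + 2*M*(M + M^(3/2))/7)
(P + L(83)) + S(-161) = (13939 + (-9/7 + (2/7)*83² + 2*83^(5/2)/7)) - 99/(-161) = (13939 + (-9/7 + (2/7)*6889 + 2*(6889*√83)/7)) - 99*(-1/161) = (13939 + (-9/7 + 13778/7 + 13778*√83/7)) + 99/161 = (13939 + (1967 + 13778*√83/7)) + 99/161 = (15906 + 13778*√83/7) + 99/161 = 2560965/161 + 13778*√83/7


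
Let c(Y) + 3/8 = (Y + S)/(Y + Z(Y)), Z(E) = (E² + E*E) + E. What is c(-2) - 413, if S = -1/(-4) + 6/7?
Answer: -46323/112 ≈ -413.60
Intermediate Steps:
Z(E) = E + 2*E² (Z(E) = (E² + E²) + E = 2*E² + E = E + 2*E²)
S = 31/28 (S = -1*(-¼) + 6*(⅐) = ¼ + 6/7 = 31/28 ≈ 1.1071)
c(Y) = -3/8 + (31/28 + Y)/(Y + Y*(1 + 2*Y)) (c(Y) = -3/8 + (Y + 31/28)/(Y + Y*(1 + 2*Y)) = -3/8 + (31/28 + Y)/(Y + Y*(1 + 2*Y)))
c(-2) - 413 = (1/56)*(31 - 21*(-2)² + 7*(-2))/(-2*(1 - 2)) - 413 = (1/56)*(-½)*(31 - 21*4 - 14)/(-1) - 413 = (1/56)*(-½)*(-1)*(31 - 84 - 14) - 413 = (1/56)*(-½)*(-1)*(-67) - 413 = -67/112 - 413 = -46323/112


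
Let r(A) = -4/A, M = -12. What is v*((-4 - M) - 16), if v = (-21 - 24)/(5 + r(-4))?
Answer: 60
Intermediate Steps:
v = -15/2 (v = (-21 - 24)/(5 - 4/(-4)) = -45/(5 - 4*(-1/4)) = -45/(5 + 1) = -45/6 = -45*1/6 = -15/2 ≈ -7.5000)
v*((-4 - M) - 16) = -15*((-4 - 1*(-12)) - 16)/2 = -15*((-4 + 12) - 16)/2 = -15*(8 - 16)/2 = -15/2*(-8) = 60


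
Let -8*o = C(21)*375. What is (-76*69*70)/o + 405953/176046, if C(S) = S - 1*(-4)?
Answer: 34719302321/110028750 ≈ 315.55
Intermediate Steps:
C(S) = 4 + S (C(S) = S + 4 = 4 + S)
o = -9375/8 (o = -(4 + 21)*375/8 = -25*375/8 = -⅛*9375 = -9375/8 ≈ -1171.9)
(-76*69*70)/o + 405953/176046 = (-76*69*70)/(-9375/8) + 405953/176046 = -5244*70*(-8/9375) + 405953*(1/176046) = -367080*(-8/9375) + 405953/176046 = 195776/625 + 405953/176046 = 34719302321/110028750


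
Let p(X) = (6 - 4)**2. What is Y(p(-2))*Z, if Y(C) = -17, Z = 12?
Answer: -204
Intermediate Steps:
p(X) = 4 (p(X) = 2**2 = 4)
Y(p(-2))*Z = -17*12 = -204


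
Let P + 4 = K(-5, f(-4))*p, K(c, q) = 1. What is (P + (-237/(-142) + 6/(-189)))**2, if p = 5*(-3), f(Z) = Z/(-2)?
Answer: 24126476929/80030916 ≈ 301.46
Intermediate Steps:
f(Z) = -Z/2 (f(Z) = Z*(-1/2) = -Z/2)
p = -15
P = -19 (P = -4 + 1*(-15) = -4 - 15 = -19)
(P + (-237/(-142) + 6/(-189)))**2 = (-19 + (-237/(-142) + 6/(-189)))**2 = (-19 + (-237*(-1/142) + 6*(-1/189)))**2 = (-19 + (237/142 - 2/63))**2 = (-19 + 14647/8946)**2 = (-155327/8946)**2 = 24126476929/80030916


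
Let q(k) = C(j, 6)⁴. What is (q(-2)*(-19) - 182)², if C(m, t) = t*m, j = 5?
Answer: 236857701993124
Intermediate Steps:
C(m, t) = m*t
q(k) = 810000 (q(k) = (5*6)⁴ = 30⁴ = 810000)
(q(-2)*(-19) - 182)² = (810000*(-19) - 182)² = (-15390000 - 182)² = (-15390182)² = 236857701993124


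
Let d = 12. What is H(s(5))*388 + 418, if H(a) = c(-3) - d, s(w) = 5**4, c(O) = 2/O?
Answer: -13490/3 ≈ -4496.7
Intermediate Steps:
s(w) = 625
H(a) = -38/3 (H(a) = 2/(-3) - 1*12 = 2*(-1/3) - 12 = -2/3 - 12 = -38/3)
H(s(5))*388 + 418 = -38/3*388 + 418 = -14744/3 + 418 = -13490/3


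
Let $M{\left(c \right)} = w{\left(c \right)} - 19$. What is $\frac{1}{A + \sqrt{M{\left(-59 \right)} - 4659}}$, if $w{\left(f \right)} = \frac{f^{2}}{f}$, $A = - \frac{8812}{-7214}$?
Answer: $\frac{15892442}{61649909749} - \frac{13010449 i \sqrt{4737}}{61649909749} \approx 0.00025779 - 0.014525 i$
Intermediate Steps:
$A = \frac{4406}{3607}$ ($A = \left(-8812\right) \left(- \frac{1}{7214}\right) = \frac{4406}{3607} \approx 1.2215$)
$w{\left(f \right)} = f$
$M{\left(c \right)} = -19 + c$ ($M{\left(c \right)} = c - 19 = -19 + c$)
$\frac{1}{A + \sqrt{M{\left(-59 \right)} - 4659}} = \frac{1}{\frac{4406}{3607} + \sqrt{\left(-19 - 59\right) - 4659}} = \frac{1}{\frac{4406}{3607} + \sqrt{-78 - 4659}} = \frac{1}{\frac{4406}{3607} + \sqrt{-4737}} = \frac{1}{\frac{4406}{3607} + i \sqrt{4737}}$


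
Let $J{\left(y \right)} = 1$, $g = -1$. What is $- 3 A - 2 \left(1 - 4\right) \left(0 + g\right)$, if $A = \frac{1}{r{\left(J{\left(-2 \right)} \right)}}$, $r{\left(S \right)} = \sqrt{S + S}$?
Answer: $9 \sqrt{2} \approx 12.728$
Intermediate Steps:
$r{\left(S \right)} = \sqrt{2} \sqrt{S}$ ($r{\left(S \right)} = \sqrt{2 S} = \sqrt{2} \sqrt{S}$)
$A = \frac{\sqrt{2}}{2}$ ($A = \frac{1}{\sqrt{2} \sqrt{1}} = \frac{1}{\sqrt{2} \cdot 1} = \frac{1}{\sqrt{2}} = \frac{\sqrt{2}}{2} \approx 0.70711$)
$- 3 A - 2 \left(1 - 4\right) \left(0 + g\right) = - 3 \frac{\sqrt{2}}{2} - 2 \left(1 - 4\right) \left(0 - 1\right) = - \frac{3 \sqrt{2}}{2} \left(-2\right) \left(-3\right) \left(-1\right) = - \frac{3 \sqrt{2}}{2} \cdot 6 \left(-1\right) = - \frac{3 \sqrt{2}}{2} \left(-6\right) = 9 \sqrt{2}$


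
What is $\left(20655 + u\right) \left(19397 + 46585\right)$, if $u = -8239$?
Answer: $819232512$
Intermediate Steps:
$\left(20655 + u\right) \left(19397 + 46585\right) = \left(20655 - 8239\right) \left(19397 + 46585\right) = 12416 \cdot 65982 = 819232512$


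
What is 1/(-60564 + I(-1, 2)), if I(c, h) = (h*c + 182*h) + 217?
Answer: -1/59985 ≈ -1.6671e-5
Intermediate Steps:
I(c, h) = 217 + 182*h + c*h (I(c, h) = (c*h + 182*h) + 217 = (182*h + c*h) + 217 = 217 + 182*h + c*h)
1/(-60564 + I(-1, 2)) = 1/(-60564 + (217 + 182*2 - 1*2)) = 1/(-60564 + (217 + 364 - 2)) = 1/(-60564 + 579) = 1/(-59985) = -1/59985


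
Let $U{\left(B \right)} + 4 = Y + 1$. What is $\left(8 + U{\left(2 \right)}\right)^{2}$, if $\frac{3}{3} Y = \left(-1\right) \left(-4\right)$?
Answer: $81$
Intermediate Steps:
$Y = 4$ ($Y = \left(-1\right) \left(-4\right) = 4$)
$U{\left(B \right)} = 1$ ($U{\left(B \right)} = -4 + \left(4 + 1\right) = -4 + 5 = 1$)
$\left(8 + U{\left(2 \right)}\right)^{2} = \left(8 + 1\right)^{2} = 9^{2} = 81$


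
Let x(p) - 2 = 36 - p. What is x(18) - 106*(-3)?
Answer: 338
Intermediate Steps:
x(p) = 38 - p (x(p) = 2 + (36 - p) = 38 - p)
x(18) - 106*(-3) = (38 - 1*18) - 106*(-3) = (38 - 18) + 318 = 20 + 318 = 338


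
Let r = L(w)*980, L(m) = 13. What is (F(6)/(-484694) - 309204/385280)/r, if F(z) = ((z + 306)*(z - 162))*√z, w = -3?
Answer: -11043/175302400 + 468*√6/59375015 ≈ -4.3687e-5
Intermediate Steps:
r = 12740 (r = 13*980 = 12740)
F(z) = √z*(-162 + z)*(306 + z) (F(z) = ((306 + z)*(-162 + z))*√z = ((-162 + z)*(306 + z))*√z = √z*(-162 + z)*(306 + z))
(F(6)/(-484694) - 309204/385280)/r = ((√6*(-49572 + 6² + 144*6))/(-484694) - 309204/385280)/12740 = ((√6*(-49572 + 36 + 864))*(-1/484694) - 309204*1/385280)*(1/12740) = ((√6*(-48672))*(-1/484694) - 11043/13760)*(1/12740) = (-48672*√6*(-1/484694) - 11043/13760)*(1/12740) = (24336*√6/242347 - 11043/13760)*(1/12740) = (-11043/13760 + 24336*√6/242347)*(1/12740) = -11043/175302400 + 468*√6/59375015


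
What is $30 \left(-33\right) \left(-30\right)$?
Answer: $29700$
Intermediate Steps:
$30 \left(-33\right) \left(-30\right) = \left(-990\right) \left(-30\right) = 29700$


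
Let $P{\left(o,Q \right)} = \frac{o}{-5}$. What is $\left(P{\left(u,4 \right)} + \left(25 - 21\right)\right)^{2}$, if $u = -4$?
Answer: $\frac{576}{25} \approx 23.04$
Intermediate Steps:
$P{\left(o,Q \right)} = - \frac{o}{5}$ ($P{\left(o,Q \right)} = o \left(- \frac{1}{5}\right) = - \frac{o}{5}$)
$\left(P{\left(u,4 \right)} + \left(25 - 21\right)\right)^{2} = \left(\left(- \frac{1}{5}\right) \left(-4\right) + \left(25 - 21\right)\right)^{2} = \left(\frac{4}{5} + 4\right)^{2} = \left(\frac{24}{5}\right)^{2} = \frac{576}{25}$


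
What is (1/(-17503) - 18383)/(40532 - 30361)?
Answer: -321757650/178023013 ≈ -1.8074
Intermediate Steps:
(1/(-17503) - 18383)/(40532 - 30361) = (-1/17503 - 18383)/10171 = -321757650/17503*1/10171 = -321757650/178023013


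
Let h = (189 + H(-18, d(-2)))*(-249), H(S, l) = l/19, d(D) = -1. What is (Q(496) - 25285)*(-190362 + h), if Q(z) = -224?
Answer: 115065691092/19 ≈ 6.0561e+9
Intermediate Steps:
H(S, l) = l/19 (H(S, l) = l*(1/19) = l/19)
h = -893910/19 (h = (189 + (1/19)*(-1))*(-249) = (189 - 1/19)*(-249) = (3590/19)*(-249) = -893910/19 ≈ -47048.)
(Q(496) - 25285)*(-190362 + h) = (-224 - 25285)*(-190362 - 893910/19) = -25509*(-4510788/19) = 115065691092/19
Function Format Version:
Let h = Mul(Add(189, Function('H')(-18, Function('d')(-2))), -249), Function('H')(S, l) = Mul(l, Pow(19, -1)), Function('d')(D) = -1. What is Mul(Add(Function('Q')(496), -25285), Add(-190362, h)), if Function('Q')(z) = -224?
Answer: Rational(115065691092, 19) ≈ 6.0561e+9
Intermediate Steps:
Function('H')(S, l) = Mul(Rational(1, 19), l) (Function('H')(S, l) = Mul(l, Rational(1, 19)) = Mul(Rational(1, 19), l))
h = Rational(-893910, 19) (h = Mul(Add(189, Mul(Rational(1, 19), -1)), -249) = Mul(Add(189, Rational(-1, 19)), -249) = Mul(Rational(3590, 19), -249) = Rational(-893910, 19) ≈ -47048.)
Mul(Add(Function('Q')(496), -25285), Add(-190362, h)) = Mul(Add(-224, -25285), Add(-190362, Rational(-893910, 19))) = Mul(-25509, Rational(-4510788, 19)) = Rational(115065691092, 19)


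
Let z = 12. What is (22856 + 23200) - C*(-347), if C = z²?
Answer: 96024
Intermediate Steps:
C = 144 (C = 12² = 144)
(22856 + 23200) - C*(-347) = (22856 + 23200) - 144*(-347) = 46056 - 1*(-49968) = 46056 + 49968 = 96024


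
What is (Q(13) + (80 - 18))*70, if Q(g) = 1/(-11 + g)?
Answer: 4375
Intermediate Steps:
(Q(13) + (80 - 18))*70 = (1/(-11 + 13) + (80 - 18))*70 = (1/2 + 62)*70 = (½ + 62)*70 = (125/2)*70 = 4375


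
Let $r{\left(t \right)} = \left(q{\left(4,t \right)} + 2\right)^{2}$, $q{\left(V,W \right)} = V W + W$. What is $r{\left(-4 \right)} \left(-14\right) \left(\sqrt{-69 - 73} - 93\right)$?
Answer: $421848 - 4536 i \sqrt{142} \approx 4.2185 \cdot 10^{5} - 54053.0 i$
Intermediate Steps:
$q{\left(V,W \right)} = W + V W$
$r{\left(t \right)} = \left(2 + 5 t\right)^{2}$ ($r{\left(t \right)} = \left(t \left(1 + 4\right) + 2\right)^{2} = \left(t 5 + 2\right)^{2} = \left(5 t + 2\right)^{2} = \left(2 + 5 t\right)^{2}$)
$r{\left(-4 \right)} \left(-14\right) \left(\sqrt{-69 - 73} - 93\right) = \left(2 + 5 \left(-4\right)\right)^{2} \left(-14\right) \left(\sqrt{-69 - 73} - 93\right) = \left(2 - 20\right)^{2} \left(-14\right) \left(\sqrt{-142} - 93\right) = \left(-18\right)^{2} \left(-14\right) \left(i \sqrt{142} - 93\right) = 324 \left(-14\right) \left(-93 + i \sqrt{142}\right) = - 4536 \left(-93 + i \sqrt{142}\right) = 421848 - 4536 i \sqrt{142}$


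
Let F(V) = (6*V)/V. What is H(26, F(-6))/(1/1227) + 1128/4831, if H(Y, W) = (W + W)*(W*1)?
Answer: 426790992/4831 ≈ 88344.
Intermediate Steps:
F(V) = 6
H(Y, W) = 2*W² (H(Y, W) = (2*W)*W = 2*W²)
H(26, F(-6))/(1/1227) + 1128/4831 = (2*6²)/(1/1227) + 1128/4831 = (2*36)/(1/1227) + 1128*(1/4831) = 72*1227 + 1128/4831 = 88344 + 1128/4831 = 426790992/4831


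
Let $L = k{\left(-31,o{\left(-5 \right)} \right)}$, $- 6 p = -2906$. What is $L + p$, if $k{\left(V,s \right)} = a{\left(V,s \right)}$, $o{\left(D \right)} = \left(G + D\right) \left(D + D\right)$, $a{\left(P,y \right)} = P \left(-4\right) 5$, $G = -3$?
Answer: $\frac{3313}{3} \approx 1104.3$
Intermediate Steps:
$p = \frac{1453}{3}$ ($p = \left(- \frac{1}{6}\right) \left(-2906\right) = \frac{1453}{3} \approx 484.33$)
$a{\left(P,y \right)} = - 20 P$ ($a{\left(P,y \right)} = - 4 P 5 = - 20 P$)
$o{\left(D \right)} = 2 D \left(-3 + D\right)$ ($o{\left(D \right)} = \left(-3 + D\right) \left(D + D\right) = \left(-3 + D\right) 2 D = 2 D \left(-3 + D\right)$)
$k{\left(V,s \right)} = - 20 V$
$L = 620$ ($L = \left(-20\right) \left(-31\right) = 620$)
$L + p = 620 + \frac{1453}{3} = \frac{3313}{3}$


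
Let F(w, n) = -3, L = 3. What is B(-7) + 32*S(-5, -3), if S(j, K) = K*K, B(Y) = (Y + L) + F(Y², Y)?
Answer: 281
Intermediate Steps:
B(Y) = Y (B(Y) = (Y + 3) - 3 = (3 + Y) - 3 = Y)
S(j, K) = K²
B(-7) + 32*S(-5, -3) = -7 + 32*(-3)² = -7 + 32*9 = -7 + 288 = 281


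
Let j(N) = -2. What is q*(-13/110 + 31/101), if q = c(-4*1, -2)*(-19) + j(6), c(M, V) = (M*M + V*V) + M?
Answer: -320841/5555 ≈ -57.757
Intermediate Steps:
c(M, V) = M + M**2 + V**2 (c(M, V) = (M**2 + V**2) + M = M + M**2 + V**2)
q = -306 (q = (-4*1 + (-4*1)**2 + (-2)**2)*(-19) - 2 = (-4 + (-4)**2 + 4)*(-19) - 2 = (-4 + 16 + 4)*(-19) - 2 = 16*(-19) - 2 = -304 - 2 = -306)
q*(-13/110 + 31/101) = -306*(-13/110 + 31/101) = -306*2097/11110 = -320841/5555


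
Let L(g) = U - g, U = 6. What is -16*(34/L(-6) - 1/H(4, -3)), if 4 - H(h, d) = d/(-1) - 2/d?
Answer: 8/3 ≈ 2.6667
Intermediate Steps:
H(h, d) = 4 + d + 2/d (H(h, d) = 4 - (d/(-1) - 2/d) = 4 - (d*(-1) - 2/d) = 4 - (-d - 2/d) = 4 + (d + 2/d) = 4 + d + 2/d)
L(g) = 6 - g
-16*(34/L(-6) - 1/H(4, -3)) = -16*(34/(6 - 1*(-6)) - 1/(4 - 3 + 2/(-3))) = -16*(34/(6 + 6) - 1/(4 - 3 + 2*(-1/3))) = -16*(34/12 - 1/(4 - 3 - 2/3)) = -16*(34*(1/12) - 1/1/3) = -16*(17/6 - 1*3) = -16*(17/6 - 3) = -16*(-1/6) = 8/3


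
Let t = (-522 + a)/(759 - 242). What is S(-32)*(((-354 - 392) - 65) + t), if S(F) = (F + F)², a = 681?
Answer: -1716748288/517 ≈ -3.3206e+6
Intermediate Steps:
t = 159/517 (t = (-522 + 681)/(759 - 242) = 159/517 ≈ 0.30754)
S(F) = 4*F² (S(F) = (2*F)² = 4*F²)
S(-32)*(((-354 - 392) - 65) + t) = (4*(-32)²)*(((-354 - 392) - 65) + 159/517) = (4*1024)*((-746 - 65) + 159/517) = 4096*(-811 + 159/517) = 4096*(-419128/517) = -1716748288/517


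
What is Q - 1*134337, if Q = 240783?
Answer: 106446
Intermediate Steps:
Q - 1*134337 = 240783 - 1*134337 = 240783 - 134337 = 106446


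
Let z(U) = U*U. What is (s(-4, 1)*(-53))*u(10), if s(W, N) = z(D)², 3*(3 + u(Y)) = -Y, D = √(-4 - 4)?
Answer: 64448/3 ≈ 21483.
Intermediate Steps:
D = 2*I*√2 (D = √(-8) = 2*I*√2 ≈ 2.8284*I)
u(Y) = -3 - Y/3 (u(Y) = -3 + (-Y)/3 = -3 - Y/3)
z(U) = U²
s(W, N) = 64 (s(W, N) = ((2*I*√2)²)² = (-8)² = 64)
(s(-4, 1)*(-53))*u(10) = (64*(-53))*(-3 - ⅓*10) = -3392*(-3 - 10/3) = -3392*(-19/3) = 64448/3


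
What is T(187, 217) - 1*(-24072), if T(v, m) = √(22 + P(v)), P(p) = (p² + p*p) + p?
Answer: 24072 + √70147 ≈ 24337.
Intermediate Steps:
P(p) = p + 2*p² (P(p) = (p² + p²) + p = 2*p² + p = p + 2*p²)
T(v, m) = √(22 + v*(1 + 2*v))
T(187, 217) - 1*(-24072) = √(22 + 187*(1 + 2*187)) - 1*(-24072) = √(22 + 187*(1 + 374)) + 24072 = √(22 + 187*375) + 24072 = √(22 + 70125) + 24072 = √70147 + 24072 = 24072 + √70147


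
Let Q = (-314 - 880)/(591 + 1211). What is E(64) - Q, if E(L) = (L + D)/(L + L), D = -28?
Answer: 27213/28832 ≈ 0.94385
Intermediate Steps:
Q = -597/901 (Q = -1194/1802 = -1194*1/1802 = -597/901 ≈ -0.66260)
E(L) = (-28 + L)/(2*L) (E(L) = (L - 28)/(L + L) = (-28 + L)/((2*L)) = (-28 + L)*(1/(2*L)) = (-28 + L)/(2*L))
E(64) - Q = (½)*(-28 + 64)/64 - 1*(-597/901) = (½)*(1/64)*36 + 597/901 = 9/32 + 597/901 = 27213/28832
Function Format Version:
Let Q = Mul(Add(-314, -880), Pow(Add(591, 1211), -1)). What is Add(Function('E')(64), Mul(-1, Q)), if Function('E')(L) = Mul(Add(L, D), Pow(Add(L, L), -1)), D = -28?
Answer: Rational(27213, 28832) ≈ 0.94385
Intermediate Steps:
Q = Rational(-597, 901) (Q = Mul(-1194, Pow(1802, -1)) = Mul(-1194, Rational(1, 1802)) = Rational(-597, 901) ≈ -0.66260)
Function('E')(L) = Mul(Rational(1, 2), Pow(L, -1), Add(-28, L)) (Function('E')(L) = Mul(Add(L, -28), Pow(Add(L, L), -1)) = Mul(Add(-28, L), Pow(Mul(2, L), -1)) = Mul(Add(-28, L), Mul(Rational(1, 2), Pow(L, -1))) = Mul(Rational(1, 2), Pow(L, -1), Add(-28, L)))
Add(Function('E')(64), Mul(-1, Q)) = Add(Mul(Rational(1, 2), Pow(64, -1), Add(-28, 64)), Mul(-1, Rational(-597, 901))) = Add(Mul(Rational(1, 2), Rational(1, 64), 36), Rational(597, 901)) = Add(Rational(9, 32), Rational(597, 901)) = Rational(27213, 28832)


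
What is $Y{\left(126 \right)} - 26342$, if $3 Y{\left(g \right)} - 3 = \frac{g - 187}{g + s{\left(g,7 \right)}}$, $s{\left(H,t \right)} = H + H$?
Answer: $- \frac{29870755}{1134} \approx -26341.0$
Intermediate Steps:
$s{\left(H,t \right)} = 2 H$
$Y{\left(g \right)} = 1 + \frac{-187 + g}{9 g}$ ($Y{\left(g \right)} = 1 + \frac{\left(g - 187\right) \frac{1}{g + 2 g}}{3} = 1 + \frac{\left(-187 + g\right) \frac{1}{3 g}}{3} = 1 + \frac{\frac{1}{3} \frac{1}{g} \left(-187 + g\right)}{3} = 1 + \frac{-187 + g}{9 g}$)
$Y{\left(126 \right)} - 26342 = \frac{-187 + 10 \cdot 126}{9 \cdot 126} - 26342 = \frac{1}{9} \cdot \frac{1}{126} \left(-187 + 1260\right) - 26342 = \frac{1}{9} \cdot \frac{1}{126} \cdot 1073 - 26342 = \frac{1073}{1134} - 26342 = - \frac{29870755}{1134}$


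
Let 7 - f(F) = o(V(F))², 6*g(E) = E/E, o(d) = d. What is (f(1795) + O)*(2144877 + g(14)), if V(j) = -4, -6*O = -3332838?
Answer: 3574206151516/3 ≈ 1.1914e+12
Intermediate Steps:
O = 555473 (O = -⅙*(-3332838) = 555473)
g(E) = ⅙ (g(E) = (E/E)/6 = (⅙)*1 = ⅙)
f(F) = -9 (f(F) = 7 - 1*(-4)² = 7 - 1*16 = 7 - 16 = -9)
(f(1795) + O)*(2144877 + g(14)) = (-9 + 555473)*(2144877 + ⅙) = 555464*(12869263/6) = 3574206151516/3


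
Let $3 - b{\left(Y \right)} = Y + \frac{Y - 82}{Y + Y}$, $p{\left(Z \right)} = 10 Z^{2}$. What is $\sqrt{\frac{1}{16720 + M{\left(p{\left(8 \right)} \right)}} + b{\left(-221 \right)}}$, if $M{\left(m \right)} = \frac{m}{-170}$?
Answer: $\frac{\sqrt{55049877691988257}}{15700724} \approx 14.944$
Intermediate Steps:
$M{\left(m \right)} = - \frac{m}{170}$ ($M{\left(m \right)} = m \left(- \frac{1}{170}\right) = - \frac{m}{170}$)
$b{\left(Y \right)} = 3 - Y - \frac{-82 + Y}{2 Y}$ ($b{\left(Y \right)} = 3 - \left(Y + \frac{Y - 82}{Y + Y}\right) = 3 - \left(Y + \frac{-82 + Y}{2 Y}\right) = 3 - Y - \frac{-82 + Y}{2 Y}$)
$\sqrt{\frac{1}{16720 + M{\left(p{\left(8 \right)} \right)}} + b{\left(-221 \right)}} = \sqrt{\frac{1}{16720 - \frac{10 \cdot 8^{2}}{170}} + \left(\frac{5}{2} - -221 + \frac{41}{-221}\right)} = \sqrt{\frac{1}{16720 - \frac{10 \cdot 64}{170}} + \left(\frac{5}{2} + 221 + 41 \left(- \frac{1}{221}\right)\right)} = \sqrt{\frac{1}{16720 - \frac{64}{17}} + \left(\frac{5}{2} + 221 - \frac{41}{221}\right)} = \sqrt{\frac{1}{16720 - \frac{64}{17}} + \frac{98705}{442}} = \sqrt{\frac{1}{\frac{284176}{17}} + \frac{98705}{442}} = \sqrt{\frac{17}{284176} + \frac{98705}{442}} = \sqrt{\frac{14024799797}{62802896}} = \frac{\sqrt{55049877691988257}}{15700724}$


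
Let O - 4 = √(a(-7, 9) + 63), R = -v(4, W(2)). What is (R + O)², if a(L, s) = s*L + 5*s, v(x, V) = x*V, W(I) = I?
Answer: 61 - 24*√5 ≈ 7.3344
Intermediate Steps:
v(x, V) = V*x
a(L, s) = 5*s + L*s (a(L, s) = L*s + 5*s = 5*s + L*s)
R = -8 (R = -2*4 = -1*8 = -8)
O = 4 + 3*√5 (O = 4 + √(9*(5 - 7) + 63) = 4 + √(9*(-2) + 63) = 4 + √(-18 + 63) = 4 + √45 = 4 + 3*√5 ≈ 10.708)
(R + O)² = (-8 + (4 + 3*√5))² = (-4 + 3*√5)²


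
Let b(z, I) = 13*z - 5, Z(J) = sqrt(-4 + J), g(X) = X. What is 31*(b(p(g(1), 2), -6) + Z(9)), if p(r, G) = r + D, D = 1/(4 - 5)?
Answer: -155 + 31*sqrt(5) ≈ -85.682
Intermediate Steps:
D = -1 (D = 1/(-1) = -1)
p(r, G) = -1 + r (p(r, G) = r - 1 = -1 + r)
b(z, I) = -5 + 13*z
31*(b(p(g(1), 2), -6) + Z(9)) = 31*((-5 + 13*(-1 + 1)) + sqrt(-4 + 9)) = 31*((-5 + 13*0) + sqrt(5)) = 31*((-5 + 0) + sqrt(5)) = 31*(-5 + sqrt(5)) = -155 + 31*sqrt(5)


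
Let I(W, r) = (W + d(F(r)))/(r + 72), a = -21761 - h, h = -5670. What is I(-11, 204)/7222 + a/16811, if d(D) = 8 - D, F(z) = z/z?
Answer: -8018451749/8377223898 ≈ -0.95717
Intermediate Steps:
F(z) = 1
a = -16091 (a = -21761 - 1*(-5670) = -21761 + 5670 = -16091)
I(W, r) = (7 + W)/(72 + r) (I(W, r) = (W + (8 - 1*1))/(r + 72) = (W + (8 - 1))/(72 + r) = (W + 7)/(72 + r) = (7 + W)/(72 + r))
I(-11, 204)/7222 + a/16811 = ((7 - 11)/(72 + 204))/7222 - 16091/16811 = (-4/276)*(1/7222) - 16091*1/16811 = ((1/276)*(-4))*(1/7222) - 16091/16811 = -1/69*1/7222 - 16091/16811 = -1/498318 - 16091/16811 = -8018451749/8377223898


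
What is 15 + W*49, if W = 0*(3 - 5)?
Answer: 15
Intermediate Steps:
W = 0 (W = 0*(-2) = 0)
15 + W*49 = 15 + 0*49 = 15 + 0 = 15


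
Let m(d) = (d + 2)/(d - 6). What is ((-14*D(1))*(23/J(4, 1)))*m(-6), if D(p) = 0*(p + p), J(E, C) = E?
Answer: 0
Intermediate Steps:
m(d) = (2 + d)/(-6 + d)
D(p) = 0 (D(p) = 0*(2*p) = 0)
((-14*D(1))*(23/J(4, 1)))*m(-6) = ((-14*0)*(23/4))*((2 - 6)/(-6 - 6)) = (0*(23*(¼)))*(-4/(-12)) = (0*(23/4))*(-1/12*(-4)) = 0*(⅓) = 0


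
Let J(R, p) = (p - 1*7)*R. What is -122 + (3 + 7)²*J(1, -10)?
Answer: -1822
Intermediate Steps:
J(R, p) = R*(-7 + p) (J(R, p) = (p - 7)*R = (-7 + p)*R = R*(-7 + p))
-122 + (3 + 7)²*J(1, -10) = -122 + (3 + 7)²*(1*(-7 - 10)) = -122 + 10²*(1*(-17)) = -122 + 100*(-17) = -122 - 1700 = -1822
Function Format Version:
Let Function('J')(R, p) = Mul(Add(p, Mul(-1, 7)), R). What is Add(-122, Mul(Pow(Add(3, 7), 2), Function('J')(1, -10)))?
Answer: -1822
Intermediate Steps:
Function('J')(R, p) = Mul(R, Add(-7, p)) (Function('J')(R, p) = Mul(Add(p, -7), R) = Mul(Add(-7, p), R) = Mul(R, Add(-7, p)))
Add(-122, Mul(Pow(Add(3, 7), 2), Function('J')(1, -10))) = Add(-122, Mul(Pow(Add(3, 7), 2), Mul(1, Add(-7, -10)))) = Add(-122, Mul(Pow(10, 2), Mul(1, -17))) = Add(-122, Mul(100, -17)) = Add(-122, -1700) = -1822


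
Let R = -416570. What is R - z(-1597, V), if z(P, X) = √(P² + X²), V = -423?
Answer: -416570 - √2729338 ≈ -4.1822e+5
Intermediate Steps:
R - z(-1597, V) = -416570 - √((-1597)² + (-423)²) = -416570 - √(2550409 + 178929) = -416570 - √2729338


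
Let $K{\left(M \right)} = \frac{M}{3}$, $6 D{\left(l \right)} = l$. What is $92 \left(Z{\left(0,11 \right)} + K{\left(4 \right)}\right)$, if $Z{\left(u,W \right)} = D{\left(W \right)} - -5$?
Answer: $\frac{2254}{3} \approx 751.33$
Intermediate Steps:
$D{\left(l \right)} = \frac{l}{6}$
$Z{\left(u,W \right)} = 5 + \frac{W}{6}$ ($Z{\left(u,W \right)} = \frac{W}{6} - -5 = \frac{W}{6} + 5 = 5 + \frac{W}{6}$)
$K{\left(M \right)} = \frac{M}{3}$ ($K{\left(M \right)} = M \frac{1}{3} = \frac{M}{3}$)
$92 \left(Z{\left(0,11 \right)} + K{\left(4 \right)}\right) = 92 \left(\left(5 + \frac{1}{6} \cdot 11\right) + \frac{1}{3} \cdot 4\right) = 92 \left(\left(5 + \frac{11}{6}\right) + \frac{4}{3}\right) = 92 \left(\frac{41}{6} + \frac{4}{3}\right) = 92 \cdot \frac{49}{6} = \frac{2254}{3}$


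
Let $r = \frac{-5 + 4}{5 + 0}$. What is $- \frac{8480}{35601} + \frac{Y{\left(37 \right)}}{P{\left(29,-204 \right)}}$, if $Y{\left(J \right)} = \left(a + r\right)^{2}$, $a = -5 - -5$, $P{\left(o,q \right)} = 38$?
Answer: $- \frac{8020399}{33820950} \approx -0.23714$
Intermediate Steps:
$a = 0$ ($a = -5 + 5 = 0$)
$r = - \frac{1}{5} \approx -0.2$
$Y{\left(J \right)} = \frac{1}{25}$ ($Y{\left(J \right)} = \left(0 - \frac{1}{5}\right)^{2} = \left(- \frac{1}{5}\right)^{2} = \frac{1}{25}$)
$- \frac{8480}{35601} + \frac{Y{\left(37 \right)}}{P{\left(29,-204 \right)}} = - \frac{8480}{35601} + \frac{1}{25 \cdot 38} = \left(-8480\right) \frac{1}{35601} + \frac{1}{25} \cdot \frac{1}{38} = - \frac{8480}{35601} + \frac{1}{950} = - \frac{8020399}{33820950}$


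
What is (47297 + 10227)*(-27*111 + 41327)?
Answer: 2204894920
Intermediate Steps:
(47297 + 10227)*(-27*111 + 41327) = 57524*(-2997 + 41327) = 57524*38330 = 2204894920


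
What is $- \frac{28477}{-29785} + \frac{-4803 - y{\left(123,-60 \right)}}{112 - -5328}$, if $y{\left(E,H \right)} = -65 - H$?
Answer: $\frac{240129}{3240608} \approx 0.0741$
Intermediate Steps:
$- \frac{28477}{-29785} + \frac{-4803 - y{\left(123,-60 \right)}}{112 - -5328} = - \frac{28477}{-29785} + \frac{-4803 - \left(-65 - -60\right)}{112 - -5328} = \left(-28477\right) \left(- \frac{1}{29785}\right) + \frac{-4803 - \left(-65 + 60\right)}{112 + 5328} = \frac{28477}{29785} + \frac{-4803 - -5}{5440} = \frac{28477}{29785} + \left(-4803 + 5\right) \frac{1}{5440} = \frac{28477}{29785} - \frac{2399}{2720} = \frac{240129}{3240608}$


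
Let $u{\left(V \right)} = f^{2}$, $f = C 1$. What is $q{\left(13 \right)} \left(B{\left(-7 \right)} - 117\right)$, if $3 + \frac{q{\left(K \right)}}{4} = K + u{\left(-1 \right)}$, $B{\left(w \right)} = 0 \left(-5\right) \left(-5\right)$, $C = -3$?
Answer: $-8892$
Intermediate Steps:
$f = -3$ ($f = \left(-3\right) 1 = -3$)
$u{\left(V \right)} = 9$ ($u{\left(V \right)} = \left(-3\right)^{2} = 9$)
$B{\left(w \right)} = 0$ ($B{\left(w \right)} = 0 \left(-5\right) = 0$)
$q{\left(K \right)} = 24 + 4 K$ ($q{\left(K \right)} = -12 + 4 \left(K + 9\right) = -12 + 4 \left(9 + K\right) = -12 + \left(36 + 4 K\right) = 24 + 4 K$)
$q{\left(13 \right)} \left(B{\left(-7 \right)} - 117\right) = \left(24 + 4 \cdot 13\right) \left(0 - 117\right) = \left(24 + 52\right) \left(-117\right) = 76 \left(-117\right) = -8892$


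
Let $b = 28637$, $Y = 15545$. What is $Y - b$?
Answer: $-13092$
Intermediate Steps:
$Y - b = 15545 - 28637 = -13092$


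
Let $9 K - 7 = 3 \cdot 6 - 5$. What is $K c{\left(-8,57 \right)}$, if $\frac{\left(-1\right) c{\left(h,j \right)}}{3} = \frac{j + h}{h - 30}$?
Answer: $\frac{490}{57} \approx 8.5965$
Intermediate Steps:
$c{\left(h,j \right)} = - \frac{3 \left(h + j\right)}{-30 + h}$ ($c{\left(h,j \right)} = - 3 \frac{j + h}{h - 30} = - 3 \frac{h + j}{-30 + h} = - \frac{3 \left(h + j\right)}{-30 + h}$)
$K = \frac{20}{9}$ ($K = \frac{7}{9} + \frac{3 \cdot 6 - 5}{9} = \frac{7}{9} + \frac{18 - 5}{9} = \frac{7}{9} + \frac{1}{9} \cdot 13 = \frac{7}{9} + \frac{13}{9} = \frac{20}{9} \approx 2.2222$)
$K c{\left(-8,57 \right)} = \frac{20 \frac{3 \left(\left(-1\right) \left(-8\right) - 57\right)}{-30 - 8}}{9} = \frac{20 \frac{3 \left(8 - 57\right)}{-38}}{9} = \frac{20 \cdot 3 \left(- \frac{1}{38}\right) \left(-49\right)}{9} = \frac{20}{9} \cdot \frac{147}{38} = \frac{490}{57}$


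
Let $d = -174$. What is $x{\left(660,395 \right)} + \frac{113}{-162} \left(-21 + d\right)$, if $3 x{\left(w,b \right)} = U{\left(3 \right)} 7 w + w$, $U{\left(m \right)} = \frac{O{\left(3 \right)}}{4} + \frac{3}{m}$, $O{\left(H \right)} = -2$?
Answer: $\frac{60805}{54} \approx 1126.0$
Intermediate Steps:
$U{\left(m \right)} = - \frac{1}{2} + \frac{3}{m}$ ($U{\left(m \right)} = - \frac{2}{4} + \frac{3}{m} = \left(-2\right) \frac{1}{4} + \frac{3}{m} = - \frac{1}{2} + \frac{3}{m}$)
$x{\left(w,b \right)} = \frac{3 w}{2}$ ($x{\left(w,b \right)} = \frac{\frac{6 - 3}{2 \cdot 3} \cdot 7 w + w}{3} = \frac{\frac{1}{2} \cdot \frac{1}{3} \left(6 - 3\right) 7 w + w}{3} = \frac{\frac{1}{2} \cdot \frac{1}{3} \cdot 3 \cdot 7 w + w}{3} = \frac{\frac{7 w}{2} + w}{3} = \frac{\frac{9}{2} w}{3} = \frac{3 w}{2}$)
$x{\left(660,395 \right)} + \frac{113}{-162} \left(-21 + d\right) = \frac{3}{2} \cdot 660 + \frac{113}{-162} \left(-21 - 174\right) = 990 + 113 \left(- \frac{1}{162}\right) \left(-195\right) = 990 - - \frac{7345}{54} = 990 + \frac{7345}{54} = \frac{60805}{54}$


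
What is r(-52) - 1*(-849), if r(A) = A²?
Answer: 3553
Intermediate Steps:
r(-52) - 1*(-849) = (-52)² - 1*(-849) = 2704 + 849 = 3553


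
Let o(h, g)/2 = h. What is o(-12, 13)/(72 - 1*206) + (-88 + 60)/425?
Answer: 3224/28475 ≈ 0.11322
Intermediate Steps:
o(h, g) = 2*h
o(-12, 13)/(72 - 1*206) + (-88 + 60)/425 = (2*(-12))/(72 - 1*206) + (-88 + 60)/425 = -24/(72 - 206) - 28*1/425 = -24/(-134) - 28/425 = -24*(-1/134) - 28/425 = 12/67 - 28/425 = 3224/28475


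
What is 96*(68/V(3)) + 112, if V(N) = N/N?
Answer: 6640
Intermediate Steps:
V(N) = 1
96*(68/V(3)) + 112 = 96*(68/1) + 112 = 96*(68*1) + 112 = 96*68 + 112 = 6528 + 112 = 6640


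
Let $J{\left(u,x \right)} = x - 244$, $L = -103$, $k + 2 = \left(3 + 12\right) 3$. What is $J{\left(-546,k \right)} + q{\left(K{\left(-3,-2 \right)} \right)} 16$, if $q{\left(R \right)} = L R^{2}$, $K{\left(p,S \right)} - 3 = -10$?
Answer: $-80953$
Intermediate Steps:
$K{\left(p,S \right)} = -7$ ($K{\left(p,S \right)} = 3 - 10 = -7$)
$k = 43$ ($k = -2 + \left(3 + 12\right) 3 = -2 + 15 \cdot 3 = -2 + 45 = 43$)
$q{\left(R \right)} = - 103 R^{2}$
$J{\left(u,x \right)} = -244 + x$
$J{\left(-546,k \right)} + q{\left(K{\left(-3,-2 \right)} \right)} 16 = \left(-244 + 43\right) + - 103 \left(-7\right)^{2} \cdot 16 = -201 + \left(-103\right) 49 \cdot 16 = -201 - 80752 = -80953$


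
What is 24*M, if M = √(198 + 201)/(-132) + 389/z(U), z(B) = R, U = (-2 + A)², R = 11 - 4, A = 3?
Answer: 9336/7 - 2*√399/11 ≈ 1330.1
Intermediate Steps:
R = 7
U = 1 (U = (-2 + 3)² = 1² = 1)
z(B) = 7
M = 389/7 - √399/132 (M = √(198 + 201)/(-132) + 389/7 = √399*(-1/132) + 389*(⅐) = -√399/132 + 389/7 = 389/7 - √399/132 ≈ 55.420)
24*M = 24*(389/7 - √399/132) = 9336/7 - 2*√399/11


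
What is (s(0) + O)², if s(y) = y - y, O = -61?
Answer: 3721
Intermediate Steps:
s(y) = 0
(s(0) + O)² = (0 - 61)² = (-61)² = 3721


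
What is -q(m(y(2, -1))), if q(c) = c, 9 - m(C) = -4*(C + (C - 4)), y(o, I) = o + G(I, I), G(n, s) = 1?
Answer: -17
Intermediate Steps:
y(o, I) = 1 + o (y(o, I) = o + 1 = 1 + o)
m(C) = -7 + 8*C (m(C) = 9 - (-4)*(C + (C - 4)) = 9 - (-4)*(C + (-4 + C)) = 9 - (-4)*(-4 + 2*C) = 9 - (16 - 8*C) = 9 + (-16 + 8*C) = -7 + 8*C)
-q(m(y(2, -1))) = -(-7 + 8*(1 + 2)) = -(-7 + 8*3) = -(-7 + 24) = -1*17 = -17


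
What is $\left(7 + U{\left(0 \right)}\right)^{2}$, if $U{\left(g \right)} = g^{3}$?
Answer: $49$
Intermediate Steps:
$\left(7 + U{\left(0 \right)}\right)^{2} = \left(7 + 0^{3}\right)^{2} = \left(7 + 0\right)^{2} = 7^{2} = 49$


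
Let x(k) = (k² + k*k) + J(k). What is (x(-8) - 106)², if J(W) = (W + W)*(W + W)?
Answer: 77284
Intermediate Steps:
J(W) = 4*W² (J(W) = (2*W)*(2*W) = 4*W²)
x(k) = 6*k² (x(k) = (k² + k*k) + 4*k² = (k² + k²) + 4*k² = 2*k² + 4*k² = 6*k²)
(x(-8) - 106)² = (6*(-8)² - 106)² = (6*64 - 106)² = (384 - 106)² = 278² = 77284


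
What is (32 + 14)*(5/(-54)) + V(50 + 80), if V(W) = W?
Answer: 3395/27 ≈ 125.74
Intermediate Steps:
(32 + 14)*(5/(-54)) + V(50 + 80) = (32 + 14)*(5/(-54)) + (50 + 80) = 46*(5*(-1/54)) + 130 = 46*(-5/54) + 130 = -115/27 + 130 = 3395/27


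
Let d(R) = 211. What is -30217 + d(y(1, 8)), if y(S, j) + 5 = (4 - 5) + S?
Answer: -30006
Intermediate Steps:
y(S, j) = -6 + S (y(S, j) = -5 + ((4 - 5) + S) = -5 + (-1 + S) = -6 + S)
-30217 + d(y(1, 8)) = -30217 + 211 = -30006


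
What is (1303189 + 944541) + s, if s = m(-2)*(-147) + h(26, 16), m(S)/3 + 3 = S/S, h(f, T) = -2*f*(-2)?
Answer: 2248716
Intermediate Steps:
h(f, T) = 4*f
m(S) = -6 (m(S) = -9 + 3*(S/S) = -9 + 3*1 = -9 + 3 = -6)
s = 986 (s = -6*(-147) + 4*26 = 882 + 104 = 986)
(1303189 + 944541) + s = (1303189 + 944541) + 986 = 2247730 + 986 = 2248716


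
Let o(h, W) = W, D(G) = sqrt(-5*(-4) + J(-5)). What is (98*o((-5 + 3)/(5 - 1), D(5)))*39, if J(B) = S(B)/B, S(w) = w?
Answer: 3822*sqrt(21) ≈ 17515.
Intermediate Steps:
J(B) = 1 (J(B) = B/B = 1)
D(G) = sqrt(21) (D(G) = sqrt(-5*(-4) + 1) = sqrt(20 + 1) = sqrt(21))
(98*o((-5 + 3)/(5 - 1), D(5)))*39 = (98*sqrt(21))*39 = 3822*sqrt(21)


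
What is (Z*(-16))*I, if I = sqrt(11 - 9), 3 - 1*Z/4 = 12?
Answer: 576*sqrt(2) ≈ 814.59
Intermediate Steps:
Z = -36 (Z = 12 - 4*12 = 12 - 48 = -36)
I = sqrt(2) ≈ 1.4142
(Z*(-16))*I = (-36*(-16))*sqrt(2) = 576*sqrt(2)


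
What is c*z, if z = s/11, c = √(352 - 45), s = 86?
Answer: 86*√307/11 ≈ 136.99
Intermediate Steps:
c = √307 ≈ 17.521
z = 86/11 ≈ 7.8182
c*z = √307*(86/11) = 86*√307/11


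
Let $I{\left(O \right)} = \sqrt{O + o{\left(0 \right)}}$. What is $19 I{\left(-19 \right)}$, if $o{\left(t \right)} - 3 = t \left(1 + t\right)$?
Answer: $76 i \approx 76.0 i$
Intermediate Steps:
$o{\left(t \right)} = 3 + t \left(1 + t\right)$
$I{\left(O \right)} = \sqrt{3 + O}$ ($I{\left(O \right)} = \sqrt{O + \left(3 + 0 + 0^{2}\right)} = \sqrt{O + \left(3 + 0 + 0\right)} = \sqrt{O + 3} = \sqrt{3 + O}$)
$19 I{\left(-19 \right)} = 19 \sqrt{3 - 19} = 19 \sqrt{-16} = 19 \cdot 4 i = 76 i$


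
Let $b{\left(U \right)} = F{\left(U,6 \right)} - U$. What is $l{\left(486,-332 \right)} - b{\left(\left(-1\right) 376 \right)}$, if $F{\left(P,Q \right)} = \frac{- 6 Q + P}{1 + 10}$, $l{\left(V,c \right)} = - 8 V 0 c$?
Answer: $- \frac{3724}{11} \approx -338.55$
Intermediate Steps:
$l{\left(V,c \right)} = 0$ ($l{\left(V,c \right)} = - 8 V 0 = 0$)
$F{\left(P,Q \right)} = - \frac{6 Q}{11} + \frac{P}{11}$ ($F{\left(P,Q \right)} = \frac{P - 6 Q}{11} = \left(P - 6 Q\right) \frac{1}{11} = - \frac{6 Q}{11} + \frac{P}{11}$)
$b{\left(U \right)} = - \frac{36}{11} - \frac{10 U}{11}$ ($b{\left(U \right)} = \left(\left(- \frac{6}{11}\right) 6 + \frac{U}{11}\right) - U = \left(- \frac{36}{11} + \frac{U}{11}\right) - U = - \frac{36}{11} - \frac{10 U}{11}$)
$l{\left(486,-332 \right)} - b{\left(\left(-1\right) 376 \right)} = 0 - \left(- \frac{36}{11} - \frac{10 \left(\left(-1\right) 376\right)}{11}\right) = 0 - \left(- \frac{36}{11} - - \frac{3760}{11}\right) = 0 - \left(- \frac{36}{11} + \frac{3760}{11}\right) = 0 - \frac{3724}{11} = - \frac{3724}{11}$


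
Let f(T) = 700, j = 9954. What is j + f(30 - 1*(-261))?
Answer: 10654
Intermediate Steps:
j + f(30 - 1*(-261)) = 9954 + 700 = 10654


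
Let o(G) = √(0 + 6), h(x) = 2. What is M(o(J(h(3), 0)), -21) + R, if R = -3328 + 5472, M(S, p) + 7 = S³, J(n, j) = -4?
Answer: 2137 + 6*√6 ≈ 2151.7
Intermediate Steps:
o(G) = √6
M(S, p) = -7 + S³
R = 2144
M(o(J(h(3), 0)), -21) + R = (-7 + (√6)³) + 2144 = (-7 + 6*√6) + 2144 = 2137 + 6*√6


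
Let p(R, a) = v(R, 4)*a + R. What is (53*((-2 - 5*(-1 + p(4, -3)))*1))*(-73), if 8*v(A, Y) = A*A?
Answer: -50297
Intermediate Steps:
v(A, Y) = A²/8 (v(A, Y) = (A*A)/8 = A²/8)
p(R, a) = R + a*R²/8 (p(R, a) = (R²/8)*a + R = a*R²/8 + R = R + a*R²/8)
(53*((-2 - 5*(-1 + p(4, -3)))*1))*(-73) = (53*((-2 - 5*(-1 + (⅛)*4*(8 + 4*(-3))))*1))*(-73) = (53*((-2 - 5*(-1 + (⅛)*4*(8 - 12)))*1))*(-73) = (53*((-2 - 5*(-1 + (⅛)*4*(-4)))*1))*(-73) = (53*((-2 - 5*(-1 - 2))*1))*(-73) = (53*((-2 - 5*(-3))*1))*(-73) = (53*((-2 + 15)*1))*(-73) = (53*(13*1))*(-73) = (53*13)*(-73) = 689*(-73) = -50297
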